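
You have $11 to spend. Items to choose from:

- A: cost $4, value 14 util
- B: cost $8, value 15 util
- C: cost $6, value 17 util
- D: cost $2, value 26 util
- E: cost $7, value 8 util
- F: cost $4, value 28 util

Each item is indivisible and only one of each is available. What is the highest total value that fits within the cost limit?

68 util

This is a 0/1 knapsack; check combinations near the capacity.
- A+D+F: cost 4+2+4=10, value 14+26+28=68
- D+F: cost 2+4=6, value 26+28=54
- C+F: cost 6+4=10, value 17+28=45
Best: 68 util.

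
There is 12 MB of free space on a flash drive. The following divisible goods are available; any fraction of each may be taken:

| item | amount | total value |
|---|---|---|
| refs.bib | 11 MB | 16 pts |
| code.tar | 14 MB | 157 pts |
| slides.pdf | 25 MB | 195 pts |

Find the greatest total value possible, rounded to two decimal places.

Take in order of value per unit:
- code.tar (157/14 per unit): 12 of 14 → value 12×157/14 = 134.5714, running total 134.57
Total 134.57.

134.57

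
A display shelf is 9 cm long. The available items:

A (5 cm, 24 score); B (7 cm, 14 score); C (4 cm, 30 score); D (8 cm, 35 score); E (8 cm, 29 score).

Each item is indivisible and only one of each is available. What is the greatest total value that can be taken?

54 score

Check high-value combinations within 9 cm:
- A+C: length 5+4=9, value 24+30=54
- D: length 8, value 35
- C: length 4, value 30
- E: length 8, value 29
- A: length 5, value 24
Best: 54 score.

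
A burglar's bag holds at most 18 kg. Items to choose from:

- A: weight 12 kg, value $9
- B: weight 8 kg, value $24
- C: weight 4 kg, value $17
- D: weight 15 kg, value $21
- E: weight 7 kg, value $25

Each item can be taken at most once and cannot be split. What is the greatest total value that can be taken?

$49

Check high-value combinations within 18 kg:
- B+E: weight 8+7=15, value 24+25=49
- C+E: weight 4+7=11, value 17+25=42
- B+C: weight 8+4=12, value 24+17=41
- A+C: weight 12+4=16, value 9+17=26
- E: weight 7, value 25
Best: $49.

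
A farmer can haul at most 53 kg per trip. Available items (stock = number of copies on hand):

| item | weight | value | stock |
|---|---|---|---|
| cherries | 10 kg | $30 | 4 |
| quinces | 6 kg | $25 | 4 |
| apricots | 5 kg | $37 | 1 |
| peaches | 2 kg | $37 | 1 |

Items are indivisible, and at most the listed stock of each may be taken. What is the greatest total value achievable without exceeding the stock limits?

Top feasible selections:
- 2×cherries + 4×quinces + 1×apricots + 1×peaches: weight 51, value 234
- 4×cherries + 1×quinces + 1×apricots + 1×peaches: weight 53, value 219
- 3×cherries + 2×quinces + 1×apricots + 1×peaches: weight 49, value 214
- 2×cherries + 3×quinces + 1×apricots + 1×peaches: weight 45, value 209
Best: $234.

$234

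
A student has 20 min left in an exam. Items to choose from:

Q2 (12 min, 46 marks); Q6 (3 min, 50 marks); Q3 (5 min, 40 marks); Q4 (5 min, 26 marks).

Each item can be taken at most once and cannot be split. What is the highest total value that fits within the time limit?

136 marks

Check high-value combinations within 20 min:
- Q2+Q6+Q3: time 12+3+5=20, value 46+50+40=136
- Q2+Q6+Q4: time 12+3+5=20, value 46+50+26=122
- Q6+Q3+Q4: time 3+5+5=13, value 50+40+26=116
Best: 136 marks.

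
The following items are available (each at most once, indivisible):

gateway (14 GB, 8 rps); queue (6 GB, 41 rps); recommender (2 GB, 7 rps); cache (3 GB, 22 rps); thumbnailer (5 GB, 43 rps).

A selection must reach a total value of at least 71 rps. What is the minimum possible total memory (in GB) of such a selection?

10

Subsets with value ≥ 71, sorted by total memory:
- recommender+cache+thumbnailer: memory 10, value 72
- queue+thumbnailer: memory 11, value 84
Minimum memory: 10 GB.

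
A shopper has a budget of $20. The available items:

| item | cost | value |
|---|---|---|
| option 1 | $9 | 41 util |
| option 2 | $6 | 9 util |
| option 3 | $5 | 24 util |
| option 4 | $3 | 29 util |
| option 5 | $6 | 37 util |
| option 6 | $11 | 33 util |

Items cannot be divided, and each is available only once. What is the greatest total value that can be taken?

Check high-value combinations within $20:
- option 1+option 4+option 5: cost 9+3+6=18, value 41+29+37=107
- option 1+option 3+option 5: cost 9+5+6=20, value 41+24+37=102
- option 2+option 3+option 4+option 5: cost 6+5+3+6=20, value 9+24+29+37=99
- option 4+option 5+option 6: cost 3+6+11=20, value 29+37+33=99
Best: 107 util.

107 util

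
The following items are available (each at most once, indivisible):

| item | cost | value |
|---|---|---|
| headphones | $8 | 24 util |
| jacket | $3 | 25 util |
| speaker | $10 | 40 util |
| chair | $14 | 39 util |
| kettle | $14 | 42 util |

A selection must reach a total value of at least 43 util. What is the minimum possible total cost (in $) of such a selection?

Subsets with value ≥ 43, sorted by total cost:
- headphones+jacket: cost 11, value 49
- jacket+speaker: cost 13, value 65
- jacket+kettle: cost 17, value 67
Minimum cost: 11 $.

11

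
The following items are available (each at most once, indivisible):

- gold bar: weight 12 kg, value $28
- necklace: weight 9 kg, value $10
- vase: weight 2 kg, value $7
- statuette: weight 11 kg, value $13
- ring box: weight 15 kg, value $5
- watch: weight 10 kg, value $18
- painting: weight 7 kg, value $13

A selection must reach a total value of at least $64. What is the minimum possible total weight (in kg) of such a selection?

Subsets with value ≥ 64, sorted by total weight:
- gold bar+vase+watch+painting: weight 31, value 66
- gold bar+vase+statuette+watch: weight 35, value 66
- gold bar+necklace+watch+painting: weight 38, value 69
Minimum weight: 31 kg.

31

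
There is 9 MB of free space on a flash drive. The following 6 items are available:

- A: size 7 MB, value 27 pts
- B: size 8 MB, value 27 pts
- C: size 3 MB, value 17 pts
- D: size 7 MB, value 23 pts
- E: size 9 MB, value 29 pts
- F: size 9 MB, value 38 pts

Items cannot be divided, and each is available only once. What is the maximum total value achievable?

38 pts

Check high-value combinations within 9 MB:
- F: size 9, value 38
- E: size 9, value 29
- A: size 7, value 27
Best: 38 pts.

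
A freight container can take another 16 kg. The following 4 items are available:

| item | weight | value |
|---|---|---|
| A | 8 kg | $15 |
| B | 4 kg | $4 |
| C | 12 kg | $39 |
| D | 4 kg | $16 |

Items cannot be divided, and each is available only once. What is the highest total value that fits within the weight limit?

Check high-value combinations within 16 kg:
- C+D: weight 12+4=16, value 39+16=55
- B+C: weight 4+12=16, value 4+39=43
- C: weight 12, value 39
- A+B+D: weight 8+4+4=16, value 15+4+16=35
- A+D: weight 8+4=12, value 15+16=31
Best: $55.

$55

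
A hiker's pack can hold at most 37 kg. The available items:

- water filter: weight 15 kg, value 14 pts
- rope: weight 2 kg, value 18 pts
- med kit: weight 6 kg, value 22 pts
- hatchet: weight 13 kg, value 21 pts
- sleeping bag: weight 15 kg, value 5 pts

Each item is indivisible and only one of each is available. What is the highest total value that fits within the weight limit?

75 pts

Check high-value combinations within 37 kg:
- water filter+rope+med kit+hatchet: weight 15+2+6+13=36, value 14+18+22+21=75
- rope+med kit+hatchet+sleeping bag: weight 2+6+13+15=36, value 18+22+21+5=66
- rope+med kit+hatchet: weight 2+6+13=21, value 18+22+21=61
Best: 75 pts.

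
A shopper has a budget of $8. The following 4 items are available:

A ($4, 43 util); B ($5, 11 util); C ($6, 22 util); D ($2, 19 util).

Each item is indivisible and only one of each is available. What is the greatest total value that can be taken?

62 util

Check high-value combinations within $8:
- A+D: cost 4+2=6, value 43+19=62
- A: cost 4, value 43
- C+D: cost 6+2=8, value 22+19=41
Best: 62 util.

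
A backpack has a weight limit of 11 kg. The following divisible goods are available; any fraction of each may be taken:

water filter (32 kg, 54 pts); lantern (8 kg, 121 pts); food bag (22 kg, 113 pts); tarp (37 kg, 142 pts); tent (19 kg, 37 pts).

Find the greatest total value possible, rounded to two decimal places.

136.41

Take in order of value per unit:
- lantern (121/8 per unit): all 8 → value 121, running total 121.00
- food bag (113/22 per unit): 3 of 22 → value 3×113/22 = 15.4091, running total 136.41
Total 136.41.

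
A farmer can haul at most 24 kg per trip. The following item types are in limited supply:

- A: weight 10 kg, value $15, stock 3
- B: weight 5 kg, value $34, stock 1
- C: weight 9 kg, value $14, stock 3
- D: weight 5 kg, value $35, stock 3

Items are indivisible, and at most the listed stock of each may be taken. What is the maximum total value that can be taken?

$139

Best selections within weight 24 and stock limits:
- 1×B + 3×D: weight 20, value 139
- 1×C + 3×D: weight 24, value 119
Best: $139.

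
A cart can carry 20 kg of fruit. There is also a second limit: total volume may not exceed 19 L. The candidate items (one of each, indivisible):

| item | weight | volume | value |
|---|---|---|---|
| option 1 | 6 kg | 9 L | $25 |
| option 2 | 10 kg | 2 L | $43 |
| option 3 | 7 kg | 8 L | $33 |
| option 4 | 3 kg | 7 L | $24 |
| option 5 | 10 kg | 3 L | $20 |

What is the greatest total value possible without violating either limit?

Feasible sets respecting both limits:
- option 2+option 3+option 4: weight 20, volume 17, value 100
- option 1+option 2+option 4: weight 19, volume 18, value 92
- option 3+option 4+option 5: weight 20, volume 18, value 77
- option 2+option 3: weight 17, volume 10, value 76
Best: $100.

$100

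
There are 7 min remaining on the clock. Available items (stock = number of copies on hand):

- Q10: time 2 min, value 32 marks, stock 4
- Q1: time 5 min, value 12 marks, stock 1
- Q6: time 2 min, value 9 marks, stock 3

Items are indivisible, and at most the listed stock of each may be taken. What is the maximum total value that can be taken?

96 marks

Best selections within time 7 and stock limits:
- 3×Q10: time 6, value 96
- 2×Q10 + 1×Q6: time 6, value 73
Best: 96 marks.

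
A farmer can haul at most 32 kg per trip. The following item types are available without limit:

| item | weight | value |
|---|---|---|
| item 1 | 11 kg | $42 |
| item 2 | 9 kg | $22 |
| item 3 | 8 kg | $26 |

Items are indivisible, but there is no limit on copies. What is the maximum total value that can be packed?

$110

Best value-per-unit is item 1 at 42/11; filling with it alone gives 2×42 = 84.
Optimal mix: 2×item 1 + 1×item 3 → weight 30, value 110.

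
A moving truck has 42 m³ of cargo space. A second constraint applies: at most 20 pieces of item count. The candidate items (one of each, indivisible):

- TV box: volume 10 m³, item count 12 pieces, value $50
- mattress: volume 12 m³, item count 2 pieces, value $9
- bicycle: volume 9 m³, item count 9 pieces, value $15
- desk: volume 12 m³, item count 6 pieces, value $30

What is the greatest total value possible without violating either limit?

Feasible sets respecting both limits:
- TV box+mattress+desk: volume 34, item count 20, value 89
- TV box+desk: volume 22, item count 18, value 80
- TV box+mattress: volume 22, item count 14, value 59
Best: $89.

$89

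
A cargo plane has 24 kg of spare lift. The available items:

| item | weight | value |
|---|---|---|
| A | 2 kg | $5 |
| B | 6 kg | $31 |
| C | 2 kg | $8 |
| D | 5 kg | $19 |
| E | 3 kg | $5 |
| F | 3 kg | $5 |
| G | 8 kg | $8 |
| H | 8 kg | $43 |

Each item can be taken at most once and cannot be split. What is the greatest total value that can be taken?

Check high-value combinations within 24 kg:
- A+B+C+D+H: weight 2+6+2+5+8=23, value 5+31+8+19+43=106
- B+C+D+E+H: weight 6+2+5+3+8=24, value 31+8+19+5+43=106
- B+C+D+F+H: weight 6+2+5+3+8=24, value 31+8+19+5+43=106
- A+B+D+E+H: weight 2+6+5+3+8=24, value 5+31+19+5+43=103
- A+B+D+F+H: weight 2+6+5+3+8=24, value 5+31+19+5+43=103
Best: $106.

$106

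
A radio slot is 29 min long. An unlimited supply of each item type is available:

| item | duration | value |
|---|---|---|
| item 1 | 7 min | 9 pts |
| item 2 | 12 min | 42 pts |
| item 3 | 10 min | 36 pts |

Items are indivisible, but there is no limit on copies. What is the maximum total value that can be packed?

87 pts

Best value-per-unit is item 3 at 36/10; filling with it alone gives 2×36 = 72.
Optimal mix: 1×item 1 + 1×item 2 + 1×item 3 → duration 29, value 87.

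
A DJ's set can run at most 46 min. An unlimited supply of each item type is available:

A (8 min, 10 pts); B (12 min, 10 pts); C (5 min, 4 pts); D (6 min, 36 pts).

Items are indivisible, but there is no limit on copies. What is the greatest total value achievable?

252 pts

Best value-per-unit is D at 36/6, and filling with it alone uses duration 7×6=42. No mix of the others beats 7×36 = 252.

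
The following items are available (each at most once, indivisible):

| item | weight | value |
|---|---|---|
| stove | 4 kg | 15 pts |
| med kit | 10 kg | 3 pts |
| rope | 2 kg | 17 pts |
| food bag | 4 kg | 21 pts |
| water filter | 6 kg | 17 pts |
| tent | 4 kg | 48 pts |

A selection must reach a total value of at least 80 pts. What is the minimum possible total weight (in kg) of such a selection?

Subsets with value ≥ 80, sorted by total weight:
- rope+food bag+tent: weight 10, value 86
- stove+rope+tent: weight 10, value 80
Minimum weight: 10 kg.

10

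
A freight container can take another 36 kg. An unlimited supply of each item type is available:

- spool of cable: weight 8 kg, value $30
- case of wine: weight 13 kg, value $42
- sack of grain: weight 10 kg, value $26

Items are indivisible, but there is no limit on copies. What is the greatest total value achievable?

Best value-per-unit is spool of cable at 30/8, and filling with it alone uses weight 4×8=32. No mix of the others beats 4×30 = 120.

$120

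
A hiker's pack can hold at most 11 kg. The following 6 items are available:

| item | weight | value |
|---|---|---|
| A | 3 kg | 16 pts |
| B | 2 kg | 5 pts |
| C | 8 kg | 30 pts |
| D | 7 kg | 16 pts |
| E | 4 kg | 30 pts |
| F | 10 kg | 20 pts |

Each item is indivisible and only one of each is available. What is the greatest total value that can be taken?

Check high-value combinations within 11 kg:
- A+B+E: weight 3+2+4=9, value 16+5+30=51
- A+E: weight 3+4=7, value 16+30=46
- A+C: weight 3+8=11, value 16+30=46
- D+E: weight 7+4=11, value 16+30=46
Best: 51 pts.

51 pts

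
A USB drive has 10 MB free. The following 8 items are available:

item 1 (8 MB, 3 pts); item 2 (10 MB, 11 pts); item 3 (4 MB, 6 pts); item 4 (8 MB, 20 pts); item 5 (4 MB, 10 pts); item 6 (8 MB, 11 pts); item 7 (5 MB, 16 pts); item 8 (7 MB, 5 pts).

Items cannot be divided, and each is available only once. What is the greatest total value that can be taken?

26 pts

Check high-value combinations within 10 MB:
- item 5+item 7: size 4+5=9, value 10+16=26
- item 3+item 7: size 4+5=9, value 6+16=22
- item 4: size 8, value 20
- item 7: size 5, value 16
- item 3+item 5: size 4+4=8, value 6+10=16
Best: 26 pts.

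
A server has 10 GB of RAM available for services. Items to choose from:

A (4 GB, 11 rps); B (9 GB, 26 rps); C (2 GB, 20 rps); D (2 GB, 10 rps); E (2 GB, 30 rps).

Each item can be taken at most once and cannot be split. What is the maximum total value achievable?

71 rps

Check high-value combinations within 10 GB:
- A+C+D+E: memory 4+2+2+2=10, value 11+20+10+30=71
- A+C+E: memory 4+2+2=8, value 11+20+30=61
- C+D+E: memory 2+2+2=6, value 20+10+30=60
- A+D+E: memory 4+2+2=8, value 11+10+30=51
Best: 71 rps.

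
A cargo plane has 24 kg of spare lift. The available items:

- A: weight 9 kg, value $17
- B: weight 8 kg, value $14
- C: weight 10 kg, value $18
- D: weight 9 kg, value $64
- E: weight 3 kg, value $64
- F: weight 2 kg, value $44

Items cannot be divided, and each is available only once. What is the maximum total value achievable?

This is a 0/1 knapsack; check combinations near the capacity.
- C+D+E+F: weight 10+9+3+2=24, value 18+64+64+44=190
- A+D+E+F: weight 9+9+3+2=23, value 17+64+64+44=189
- B+D+E+F: weight 8+9+3+2=22, value 14+64+64+44=186
Best: $190.

$190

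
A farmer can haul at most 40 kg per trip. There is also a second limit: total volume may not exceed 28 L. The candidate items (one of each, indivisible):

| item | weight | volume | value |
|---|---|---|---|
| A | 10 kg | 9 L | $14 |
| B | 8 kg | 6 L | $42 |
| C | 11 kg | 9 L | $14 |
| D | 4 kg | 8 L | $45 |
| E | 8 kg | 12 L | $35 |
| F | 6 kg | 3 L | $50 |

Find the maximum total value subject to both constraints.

$151

Feasible sets respecting both limits:
- A+B+D+F: weight 28, volume 26, value 151
- B+C+D+F: weight 29, volume 26, value 151
- B+D+F: weight 18, volume 17, value 137
- D+E+F: weight 18, volume 23, value 130
Best: $151.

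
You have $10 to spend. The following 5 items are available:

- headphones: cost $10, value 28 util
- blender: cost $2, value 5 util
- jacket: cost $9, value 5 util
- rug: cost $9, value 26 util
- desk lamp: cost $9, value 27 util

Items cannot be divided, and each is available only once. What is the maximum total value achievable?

28 util

Check high-value combinations within $10:
- headphones: cost 10, value 28
- desk lamp: cost 9, value 27
- rug: cost 9, value 26
- blender: cost 2, value 5
Best: 28 util.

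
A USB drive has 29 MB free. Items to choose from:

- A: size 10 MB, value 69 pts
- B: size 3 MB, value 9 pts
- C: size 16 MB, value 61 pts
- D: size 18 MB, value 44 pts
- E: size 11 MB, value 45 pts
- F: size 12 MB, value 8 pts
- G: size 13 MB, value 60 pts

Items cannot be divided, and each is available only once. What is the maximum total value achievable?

139 pts

Check high-value combinations within 29 MB:
- A+B+C: size 10+3+16=29, value 69+9+61=139
- A+B+G: size 10+3+13=26, value 69+9+60=138
- A+C: size 10+16=26, value 69+61=130
- A+G: size 10+13=23, value 69+60=129
Best: 139 pts.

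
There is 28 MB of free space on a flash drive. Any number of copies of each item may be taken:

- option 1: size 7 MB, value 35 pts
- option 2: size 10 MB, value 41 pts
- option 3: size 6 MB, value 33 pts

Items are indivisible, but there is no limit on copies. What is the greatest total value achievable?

140 pts

Best value-per-unit is option 3 at 33/6; filling with it alone gives 4×33 = 132.
Optimal mix: 4×option 1 → size 28, value 140.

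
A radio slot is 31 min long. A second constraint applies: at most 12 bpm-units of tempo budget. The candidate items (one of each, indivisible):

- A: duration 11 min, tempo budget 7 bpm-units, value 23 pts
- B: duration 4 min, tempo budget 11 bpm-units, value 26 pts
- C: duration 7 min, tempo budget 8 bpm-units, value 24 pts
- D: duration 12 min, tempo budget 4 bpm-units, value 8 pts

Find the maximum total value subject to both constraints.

Feasible sets respecting both limits:
- C+D: duration 19, tempo budget 12, value 32
- A+D: duration 23, tempo budget 11, value 31
- B: duration 4, tempo budget 11, value 26
- C: duration 7, tempo budget 8, value 24
Best: 32 pts.

32 pts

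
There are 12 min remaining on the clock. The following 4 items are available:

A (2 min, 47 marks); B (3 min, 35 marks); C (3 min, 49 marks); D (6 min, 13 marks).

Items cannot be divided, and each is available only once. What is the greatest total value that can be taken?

Check high-value combinations within 12 min:
- A+B+C: time 2+3+3=8, value 47+35+49=131
- A+C+D: time 2+3+6=11, value 47+49+13=109
- B+C+D: time 3+3+6=12, value 35+49+13=97
- A+C: time 2+3=5, value 47+49=96
- A+B+D: time 2+3+6=11, value 47+35+13=95
Best: 131 marks.

131 marks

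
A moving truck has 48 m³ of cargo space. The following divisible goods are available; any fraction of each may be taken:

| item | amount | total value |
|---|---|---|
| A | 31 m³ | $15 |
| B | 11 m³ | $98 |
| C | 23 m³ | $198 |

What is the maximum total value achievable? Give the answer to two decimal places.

302.77

Take in order of value per unit:
- B (98/11 per unit): all 11 → value 98, running total 98.00
- C (198/23 per unit): all 23 → value 198, running total 296.00
- A (15/31 per unit): 14 of 31 → value 14×15/31 = 6.7742, running total 302.77
Total 302.77.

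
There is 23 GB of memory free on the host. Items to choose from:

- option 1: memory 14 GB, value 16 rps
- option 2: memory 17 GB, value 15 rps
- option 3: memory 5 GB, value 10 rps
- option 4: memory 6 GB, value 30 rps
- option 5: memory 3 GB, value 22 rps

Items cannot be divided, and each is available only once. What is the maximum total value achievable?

68 rps

Check high-value combinations within 23 GB:
- option 1+option 4+option 5: memory 14+6+3=23, value 16+30+22=68
- option 3+option 4+option 5: memory 5+6+3=14, value 10+30+22=62
- option 4+option 5: memory 6+3=9, value 30+22=52
- option 1+option 3+option 5: memory 14+5+3=22, value 16+10+22=48
- option 1+option 4: memory 14+6=20, value 16+30=46
Best: 68 rps.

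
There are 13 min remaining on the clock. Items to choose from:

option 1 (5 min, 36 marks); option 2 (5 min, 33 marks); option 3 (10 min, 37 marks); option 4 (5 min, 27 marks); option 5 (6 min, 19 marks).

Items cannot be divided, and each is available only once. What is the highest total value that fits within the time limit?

Check high-value combinations within 13 min:
- option 1+option 2: time 5+5=10, value 36+33=69
- option 1+option 4: time 5+5=10, value 36+27=63
- option 2+option 4: time 5+5=10, value 33+27=60
- option 1+option 5: time 5+6=11, value 36+19=55
- option 2+option 5: time 5+6=11, value 33+19=52
Best: 69 marks.

69 marks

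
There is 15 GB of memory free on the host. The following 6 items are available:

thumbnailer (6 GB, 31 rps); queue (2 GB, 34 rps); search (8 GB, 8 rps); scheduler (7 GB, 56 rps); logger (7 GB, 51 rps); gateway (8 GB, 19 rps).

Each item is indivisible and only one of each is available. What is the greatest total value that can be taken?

Check high-value combinations within 15 GB:
- thumbnailer+queue+scheduler: memory 6+2+7=15, value 31+34+56=121
- thumbnailer+queue+logger: memory 6+2+7=15, value 31+34+51=116
- scheduler+logger: memory 7+7=14, value 56+51=107
- queue+scheduler: memory 2+7=9, value 34+56=90
- thumbnailer+scheduler: memory 6+7=13, value 31+56=87
Best: 121 rps.

121 rps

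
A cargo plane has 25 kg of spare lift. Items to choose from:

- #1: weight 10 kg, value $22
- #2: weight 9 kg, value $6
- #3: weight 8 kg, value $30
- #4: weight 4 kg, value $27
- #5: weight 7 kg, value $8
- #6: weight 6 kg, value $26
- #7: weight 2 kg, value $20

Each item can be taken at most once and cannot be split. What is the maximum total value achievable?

$103

Check high-value combinations within 25 kg:
- #3+#4+#6+#7: weight 8+4+6+2=20, value 30+27+26+20=103
- #1+#3+#4+#7: weight 10+8+4+2=24, value 22+30+27+20=99
- #1+#4+#6+#7: weight 10+4+6+2=22, value 22+27+26+20=95
Best: $103.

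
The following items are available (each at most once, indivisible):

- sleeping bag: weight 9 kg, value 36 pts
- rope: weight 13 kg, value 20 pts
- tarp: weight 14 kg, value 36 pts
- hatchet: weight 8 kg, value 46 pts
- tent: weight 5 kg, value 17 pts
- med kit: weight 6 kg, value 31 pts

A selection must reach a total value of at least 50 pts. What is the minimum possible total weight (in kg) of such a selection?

Subsets with value ≥ 50, sorted by total weight:
- hatchet+tent: weight 13, value 63
- hatchet+med kit: weight 14, value 77
Minimum weight: 13 kg.

13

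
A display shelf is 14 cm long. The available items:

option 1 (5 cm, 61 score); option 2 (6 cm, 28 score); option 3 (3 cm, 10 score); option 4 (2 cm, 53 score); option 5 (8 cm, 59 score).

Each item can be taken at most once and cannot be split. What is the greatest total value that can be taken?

142 score

This is a 0/1 knapsack; check combinations near the capacity.
- option 1+option 2+option 4: length 5+6+2=13, value 61+28+53=142
- option 1+option 3+option 4: length 5+3+2=10, value 61+10+53=124
- option 3+option 4+option 5: length 3+2+8=13, value 10+53+59=122
- option 1+option 5: length 5+8=13, value 61+59=120
Best: 142 score.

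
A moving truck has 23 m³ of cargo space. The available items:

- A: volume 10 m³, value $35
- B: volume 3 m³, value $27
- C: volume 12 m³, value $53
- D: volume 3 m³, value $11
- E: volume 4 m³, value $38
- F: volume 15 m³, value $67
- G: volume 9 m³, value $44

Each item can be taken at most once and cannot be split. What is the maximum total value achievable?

$132

Check high-value combinations within 23 m³:
- B+E+F: volume 3+4+15=22, value 27+38+67=132
- B+C+D+E: volume 3+12+3+4=22, value 27+53+11+38=129
- B+D+E+G: volume 3+3+4+9=19, value 27+11+38+44=120
Best: $132.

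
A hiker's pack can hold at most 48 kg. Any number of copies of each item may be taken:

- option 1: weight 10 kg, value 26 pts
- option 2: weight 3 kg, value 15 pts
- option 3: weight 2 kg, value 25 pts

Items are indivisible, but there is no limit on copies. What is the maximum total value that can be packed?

Best value-per-unit is option 3 at 25/2, and filling with it alone uses weight 24×2=48. No mix of the others beats 24×25 = 600.

600 pts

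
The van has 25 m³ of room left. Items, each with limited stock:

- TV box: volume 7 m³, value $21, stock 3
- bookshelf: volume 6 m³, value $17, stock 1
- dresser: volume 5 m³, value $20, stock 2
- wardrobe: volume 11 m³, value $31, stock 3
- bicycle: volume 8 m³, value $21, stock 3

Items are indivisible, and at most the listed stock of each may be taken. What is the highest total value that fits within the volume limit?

Best selections within volume 25 and stock limits:
- 2×TV box + 2×dresser: volume 24, value 82
- 1×TV box + 2×dresser + 1×bicycle: volume 25, value 82
- 2×TV box + 1×bookshelf + 1×dresser: volume 25, value 79
Best: $82.

$82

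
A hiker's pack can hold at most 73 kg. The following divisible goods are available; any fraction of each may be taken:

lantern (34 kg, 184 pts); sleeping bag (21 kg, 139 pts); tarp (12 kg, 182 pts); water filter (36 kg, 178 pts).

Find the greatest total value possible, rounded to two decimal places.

534.67

Take in order of value per unit:
- tarp (182/12 per unit): all 12 → value 182, running total 182.00
- sleeping bag (139/21 per unit): all 21 → value 139, running total 321.00
- lantern (184/34 per unit): all 34 → value 184, running total 505.00
- water filter (178/36 per unit): 6 of 36 → value 6×178/36 = 29.6667, running total 534.67
Total 534.67.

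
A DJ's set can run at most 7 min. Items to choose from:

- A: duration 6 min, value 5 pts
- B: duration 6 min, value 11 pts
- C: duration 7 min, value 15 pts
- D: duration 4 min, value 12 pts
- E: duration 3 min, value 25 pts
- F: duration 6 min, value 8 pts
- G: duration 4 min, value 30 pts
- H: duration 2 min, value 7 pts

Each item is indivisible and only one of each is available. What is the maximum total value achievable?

Check high-value combinations within 7 min:
- E+G: duration 3+4=7, value 25+30=55
- G+H: duration 4+2=6, value 30+7=37
- D+E: duration 4+3=7, value 12+25=37
- E+H: duration 3+2=5, value 25+7=32
- G: duration 4, value 30
Best: 55 pts.

55 pts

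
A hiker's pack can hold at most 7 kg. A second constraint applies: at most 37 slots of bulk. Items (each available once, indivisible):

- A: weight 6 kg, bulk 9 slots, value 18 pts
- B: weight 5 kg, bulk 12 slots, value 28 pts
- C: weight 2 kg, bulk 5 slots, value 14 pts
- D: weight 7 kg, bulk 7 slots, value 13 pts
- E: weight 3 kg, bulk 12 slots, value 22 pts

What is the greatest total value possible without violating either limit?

42 pts

Feasible sets respecting both limits:
- B+C: weight 7, bulk 17, value 42
- C+E: weight 5, bulk 17, value 36
- B: weight 5, bulk 12, value 28
- E: weight 3, bulk 12, value 22
Best: 42 pts.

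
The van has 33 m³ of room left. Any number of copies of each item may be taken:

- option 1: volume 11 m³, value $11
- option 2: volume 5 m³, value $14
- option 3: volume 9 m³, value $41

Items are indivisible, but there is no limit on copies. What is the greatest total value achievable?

$137

Best value-per-unit is option 3 at 41/9; filling with it alone gives 3×41 = 123.
Optimal mix: 1×option 2 + 3×option 3 → volume 32, value 137.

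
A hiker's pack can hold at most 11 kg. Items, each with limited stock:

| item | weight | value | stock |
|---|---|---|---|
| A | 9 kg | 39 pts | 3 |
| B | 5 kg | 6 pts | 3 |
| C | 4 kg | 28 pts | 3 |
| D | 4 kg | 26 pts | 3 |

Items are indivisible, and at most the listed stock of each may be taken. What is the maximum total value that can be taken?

Top feasible selections:
- 2×C: weight 8, value 56
- 1×C + 1×D: weight 8, value 54
- 2×D: weight 8, value 52
Best: 56 pts.

56 pts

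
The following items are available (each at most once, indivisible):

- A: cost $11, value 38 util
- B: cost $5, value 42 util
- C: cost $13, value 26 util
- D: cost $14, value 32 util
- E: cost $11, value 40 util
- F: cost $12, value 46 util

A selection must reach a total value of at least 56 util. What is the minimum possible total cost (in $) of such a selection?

16

Subsets with value ≥ 56, sorted by total cost:
- B+E: cost 16, value 82
- A+B: cost 16, value 80
- B+F: cost 17, value 88
- B+C: cost 18, value 68
Minimum cost: 16 $.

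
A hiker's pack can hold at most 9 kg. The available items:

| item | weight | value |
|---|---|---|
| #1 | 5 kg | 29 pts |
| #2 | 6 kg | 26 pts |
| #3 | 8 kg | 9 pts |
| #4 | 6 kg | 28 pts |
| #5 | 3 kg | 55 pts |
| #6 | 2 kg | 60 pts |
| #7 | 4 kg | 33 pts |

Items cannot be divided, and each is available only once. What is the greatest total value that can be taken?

148 pts

This is a 0/1 knapsack; check combinations near the capacity.
- #5+#6+#7: weight 3+2+4=9, value 55+60+33=148
- #5+#6: weight 3+2=5, value 55+60=115
- #6+#7: weight 2+4=6, value 60+33=93
Best: 148 pts.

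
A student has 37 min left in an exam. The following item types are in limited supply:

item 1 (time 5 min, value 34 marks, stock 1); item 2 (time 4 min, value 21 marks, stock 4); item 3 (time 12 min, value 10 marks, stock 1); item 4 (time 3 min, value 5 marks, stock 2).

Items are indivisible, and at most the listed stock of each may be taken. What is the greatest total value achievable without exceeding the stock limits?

Best selections within time 37 and stock limits:
- 1×item 1 + 4×item 2 + 1×item 3 + 1×item 4: time 36, value 133
- 1×item 1 + 4×item 2 + 2×item 4: time 27, value 128
Best: 133 marks.

133 marks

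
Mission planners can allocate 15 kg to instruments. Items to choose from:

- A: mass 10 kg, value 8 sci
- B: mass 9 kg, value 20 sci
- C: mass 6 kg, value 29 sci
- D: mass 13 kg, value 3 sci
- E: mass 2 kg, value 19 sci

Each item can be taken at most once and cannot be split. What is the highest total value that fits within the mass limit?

49 sci

This is a 0/1 knapsack; check combinations near the capacity.
- B+C: mass 9+6=15, value 20+29=49
- C+E: mass 6+2=8, value 29+19=48
- B+E: mass 9+2=11, value 20+19=39
- C: mass 6, value 29
Best: 49 sci.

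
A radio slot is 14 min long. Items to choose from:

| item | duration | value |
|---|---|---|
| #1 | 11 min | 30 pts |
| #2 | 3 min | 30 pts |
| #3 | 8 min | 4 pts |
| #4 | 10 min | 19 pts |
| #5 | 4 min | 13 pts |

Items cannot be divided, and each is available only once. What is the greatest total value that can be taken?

60 pts

Check high-value combinations within 14 min:
- #1+#2: duration 11+3=14, value 30+30=60
- #2+#4: duration 3+10=13, value 30+19=49
- #2+#5: duration 3+4=7, value 30+13=43
- #2+#3: duration 3+8=11, value 30+4=34
Best: 60 pts.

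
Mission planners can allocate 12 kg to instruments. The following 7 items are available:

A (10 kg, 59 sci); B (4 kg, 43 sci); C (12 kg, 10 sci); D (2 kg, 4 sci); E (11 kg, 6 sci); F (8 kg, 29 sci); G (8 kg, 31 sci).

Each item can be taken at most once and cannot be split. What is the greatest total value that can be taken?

74 sci

Check high-value combinations within 12 kg:
- B+G: mass 4+8=12, value 43+31=74
- B+F: mass 4+8=12, value 43+29=72
- A+D: mass 10+2=12, value 59+4=63
Best: 74 sci.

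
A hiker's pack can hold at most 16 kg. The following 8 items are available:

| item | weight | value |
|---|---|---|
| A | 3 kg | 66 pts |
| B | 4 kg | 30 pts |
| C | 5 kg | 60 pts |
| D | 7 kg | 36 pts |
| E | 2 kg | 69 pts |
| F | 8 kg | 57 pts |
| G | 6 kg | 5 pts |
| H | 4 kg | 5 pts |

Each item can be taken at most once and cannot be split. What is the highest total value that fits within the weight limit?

225 pts

Check high-value combinations within 16 kg:
- A+B+C+E: weight 3+4+5+2=14, value 66+30+60+69=225
- A+B+D+E: weight 3+4+7+2=16, value 66+30+36+69=201
- A+C+E+H: weight 3+5+2+4=14, value 66+60+69+5=200
- A+C+E+G: weight 3+5+2+6=16, value 66+60+69+5=200
Best: 225 pts.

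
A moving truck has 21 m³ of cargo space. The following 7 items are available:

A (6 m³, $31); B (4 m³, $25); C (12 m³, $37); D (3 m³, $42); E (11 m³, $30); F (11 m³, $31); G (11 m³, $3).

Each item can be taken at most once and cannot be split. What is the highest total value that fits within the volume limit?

Check high-value combinations within 21 m³:
- A+C+D: volume 6+12+3=21, value 31+37+42=110
- B+C+D: volume 4+12+3=19, value 25+37+42=104
- A+D+F: volume 6+3+11=20, value 31+42+31=104
- A+D+E: volume 6+3+11=20, value 31+42+30=103
- A+B+D: volume 6+4+3=13, value 31+25+42=98
Best: $110.

$110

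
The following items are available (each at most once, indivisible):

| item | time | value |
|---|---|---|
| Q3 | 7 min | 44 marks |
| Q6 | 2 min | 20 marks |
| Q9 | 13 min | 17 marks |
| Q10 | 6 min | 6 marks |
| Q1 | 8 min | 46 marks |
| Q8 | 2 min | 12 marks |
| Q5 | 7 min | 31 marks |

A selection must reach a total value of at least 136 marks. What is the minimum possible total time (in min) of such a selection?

Subsets with value ≥ 136, sorted by total time:
- Q3+Q6+Q1+Q5: time 24, value 141
- Q3+Q6+Q1+Q8+Q5: time 26, value 153
- Q3+Q6+Q10+Q1+Q5: time 30, value 147
- Q3+Q10+Q1+Q8+Q5: time 30, value 139
Minimum time: 24 min.

24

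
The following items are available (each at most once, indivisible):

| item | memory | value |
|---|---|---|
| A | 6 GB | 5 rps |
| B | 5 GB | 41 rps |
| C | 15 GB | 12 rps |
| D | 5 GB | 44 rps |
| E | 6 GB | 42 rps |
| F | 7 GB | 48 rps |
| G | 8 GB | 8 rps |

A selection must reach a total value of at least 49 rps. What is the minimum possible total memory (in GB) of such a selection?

Subsets with value ≥ 49, sorted by total memory:
- B+D: memory 10, value 85
- D+E: memory 11, value 86
Minimum memory: 10 GB.

10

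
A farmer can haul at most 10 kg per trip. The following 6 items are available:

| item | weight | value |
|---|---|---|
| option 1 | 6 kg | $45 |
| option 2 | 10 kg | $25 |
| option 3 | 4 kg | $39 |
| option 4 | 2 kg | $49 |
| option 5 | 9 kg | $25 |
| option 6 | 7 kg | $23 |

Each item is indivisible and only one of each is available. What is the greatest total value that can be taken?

$94

Check high-value combinations within 10 kg:
- option 1+option 4: weight 6+2=8, value 45+49=94
- option 3+option 4: weight 4+2=6, value 39+49=88
- option 1+option 3: weight 6+4=10, value 45+39=84
Best: $94.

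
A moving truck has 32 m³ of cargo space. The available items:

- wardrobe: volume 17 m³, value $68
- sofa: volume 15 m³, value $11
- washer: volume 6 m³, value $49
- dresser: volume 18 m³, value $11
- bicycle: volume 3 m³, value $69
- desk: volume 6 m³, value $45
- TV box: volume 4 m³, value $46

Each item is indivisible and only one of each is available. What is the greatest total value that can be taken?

Check high-value combinations within 32 m³:
- wardrobe+washer+bicycle+TV box: volume 17+6+3+4=30, value 68+49+69+46=232
- wardrobe+washer+bicycle+desk: volume 17+6+3+6=32, value 68+49+69+45=231
- wardrobe+bicycle+desk+TV box: volume 17+3+6+4=30, value 68+69+45+46=228
- washer+bicycle+desk+TV box: volume 6+3+6+4=19, value 49+69+45+46=209
Best: $232.

$232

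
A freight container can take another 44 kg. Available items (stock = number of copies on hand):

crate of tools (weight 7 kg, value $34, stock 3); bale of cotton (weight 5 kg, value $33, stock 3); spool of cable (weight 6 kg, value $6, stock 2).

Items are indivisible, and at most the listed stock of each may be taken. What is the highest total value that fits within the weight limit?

Top feasible selections:
- 3×crate of tools + 3×bale of cotton + 1×spool of cable: weight 42, value 207
- 3×crate of tools + 3×bale of cotton: weight 36, value 201
Best: $207.

$207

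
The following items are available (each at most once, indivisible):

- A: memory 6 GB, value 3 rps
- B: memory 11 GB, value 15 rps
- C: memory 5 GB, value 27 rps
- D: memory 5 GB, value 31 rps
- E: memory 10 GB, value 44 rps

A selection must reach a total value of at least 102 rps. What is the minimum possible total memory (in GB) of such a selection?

Subsets with value ≥ 102, sorted by total memory:
- C+D+E: memory 20, value 102
- A+C+D+E: memory 26, value 105
- B+C+D+E: memory 31, value 117
Minimum memory: 20 GB.

20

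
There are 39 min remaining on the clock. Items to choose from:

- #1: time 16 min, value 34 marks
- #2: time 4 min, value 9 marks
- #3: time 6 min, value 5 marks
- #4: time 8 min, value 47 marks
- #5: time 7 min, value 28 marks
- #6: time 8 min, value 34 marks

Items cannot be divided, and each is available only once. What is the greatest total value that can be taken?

143 marks

Check high-value combinations within 39 min:
- #1+#4+#5+#6: time 16+8+7+8=39, value 34+47+28+34=143
- #1+#2+#4+#6: time 16+4+8+8=36, value 34+9+47+34=124
- #2+#3+#4+#5+#6: time 4+6+8+7+8=33, value 9+5+47+28+34=123
Best: 143 marks.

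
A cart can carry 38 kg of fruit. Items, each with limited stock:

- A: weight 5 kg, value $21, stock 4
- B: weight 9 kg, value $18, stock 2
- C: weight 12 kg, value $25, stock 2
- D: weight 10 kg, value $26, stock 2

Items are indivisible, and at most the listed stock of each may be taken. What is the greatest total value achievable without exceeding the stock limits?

Best selections within weight 38 and stock limits:
- 4×A + 2×B: weight 38, value 120
- 3×A + 2×D: weight 35, value 115
- 3×A + 1×C + 1×D: weight 37, value 114
Best: $120.

$120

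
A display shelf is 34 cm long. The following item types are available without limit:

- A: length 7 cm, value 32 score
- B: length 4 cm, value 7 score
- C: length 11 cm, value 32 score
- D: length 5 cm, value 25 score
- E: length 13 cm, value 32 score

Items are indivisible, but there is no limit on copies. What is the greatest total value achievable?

Best value-per-unit is D at 25/5; filling with it alone gives 6×25 = 150.
Optimal mix: 2×A + 4×D → length 34, value 164.

164 score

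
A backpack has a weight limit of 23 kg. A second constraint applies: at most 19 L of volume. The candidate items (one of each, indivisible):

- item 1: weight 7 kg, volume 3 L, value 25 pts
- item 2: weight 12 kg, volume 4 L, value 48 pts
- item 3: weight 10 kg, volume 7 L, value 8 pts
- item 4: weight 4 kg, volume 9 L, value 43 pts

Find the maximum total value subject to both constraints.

116 pts

Feasible sets respecting both limits:
- item 1+item 2+item 4: weight 23, volume 16, value 116
- item 2+item 4: weight 16, volume 13, value 91
- item 1+item 3+item 4: weight 21, volume 19, value 76
Best: 116 pts.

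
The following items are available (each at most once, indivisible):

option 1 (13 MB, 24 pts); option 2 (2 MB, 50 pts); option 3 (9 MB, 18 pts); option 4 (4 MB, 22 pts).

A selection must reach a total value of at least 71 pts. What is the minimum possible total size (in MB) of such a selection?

Subsets with value ≥ 71, sorted by total size:
- option 2+option 4: size 6, value 72
- option 2+option 3+option 4: size 15, value 90
Minimum size: 6 MB.

6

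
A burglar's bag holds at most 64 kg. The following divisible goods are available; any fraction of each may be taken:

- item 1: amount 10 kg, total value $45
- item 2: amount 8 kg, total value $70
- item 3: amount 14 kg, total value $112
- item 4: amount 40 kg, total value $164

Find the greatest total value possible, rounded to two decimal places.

Take in order of value per unit:
- item 2 (70/8 per unit): all 8 → value 70, running total 70.00
- item 3 (112/14 per unit): all 14 → value 112, running total 182.00
- item 1 (45/10 per unit): all 10 → value 45, running total 227.00
- item 4 (164/40 per unit): 32 of 40 → value 32×164/40 = 131.2000, running total 358.20
Total 358.20.

358.20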